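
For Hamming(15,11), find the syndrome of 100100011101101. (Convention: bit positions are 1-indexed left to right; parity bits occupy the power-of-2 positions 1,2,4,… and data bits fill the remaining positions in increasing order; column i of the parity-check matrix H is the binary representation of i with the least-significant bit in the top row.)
Syndrome s = H · r^T (mod 2), r = 100100011101101:
  s[0] = (101010101010101)·(100100011101101) mod 2 = 1+0+0+0+0+0+0+0+1+0+0+0+1+0+1 mod 2 = 0
  s[1] = (011001100110011)·(100100011101101) mod 2 = 0+0+0+0+0+0+0+0+0+1+0+0+0+0+1 mod 2 = 0
  s[2] = (000111100001111)·(100100011101101) mod 2 = 0+0+0+1+0+0+0+0+0+0+0+1+1+0+1 mod 2 = 0
  s[3] = (000000011111111)·(100100011101101) mod 2 = 0+0+0+0+0+0+0+1+1+1+0+1+1+0+1 mod 2 = 0
Syndrome = 0000
s = 0: no error detected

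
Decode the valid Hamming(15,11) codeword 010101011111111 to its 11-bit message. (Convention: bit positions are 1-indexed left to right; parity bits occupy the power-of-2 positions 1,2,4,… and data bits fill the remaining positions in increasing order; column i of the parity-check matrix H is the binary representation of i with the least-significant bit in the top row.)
Parity bits occupy power-of-2 positions; data bits are at positions {3,5,6,7,9,10,11,12,13,14,15} (1-indexed).
Extract: c[3]=0 c[5]=0 c[6]=1 c[7]=0 c[9]=1 c[10]=1 c[11]=1 c[12]=1 c[13]=1 c[14]=1 c[15]=1
Data = 00101111111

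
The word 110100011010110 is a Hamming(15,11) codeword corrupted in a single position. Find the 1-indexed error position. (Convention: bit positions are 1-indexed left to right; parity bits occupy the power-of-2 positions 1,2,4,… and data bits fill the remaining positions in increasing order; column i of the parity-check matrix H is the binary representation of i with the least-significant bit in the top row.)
Syndrome s = H · r^T (mod 2), r = 110100011010110:
  s[0] = (101010101010101)·(110100011010110) mod 2 = 1+0+0+0+0+0+0+0+1+0+1+0+1+0+0 mod 2 = 0
  s[1] = (011001100110011)·(110100011010110) mod 2 = 0+1+0+0+0+0+0+0+0+0+1+0+0+1+0 mod 2 = 1
  s[2] = (000111100001111)·(110100011010110) mod 2 = 0+0+0+1+0+0+0+0+0+0+0+0+1+1+0 mod 2 = 1
  s[3] = (000000011111111)·(110100011010110) mod 2 = 0+0+0+0+0+0+0+1+1+0+1+0+1+1+0 mod 2 = 1
Syndrome = 0111
Column i of H is the binary representation of i, so the syndrome is the binary index of the flipped bit.
Read s = 0111 with s[0] as LSB: 0·2^0 + 1·2^1 + 1·2^2 + 1·2^3 = 14.
Error is at bit position 14.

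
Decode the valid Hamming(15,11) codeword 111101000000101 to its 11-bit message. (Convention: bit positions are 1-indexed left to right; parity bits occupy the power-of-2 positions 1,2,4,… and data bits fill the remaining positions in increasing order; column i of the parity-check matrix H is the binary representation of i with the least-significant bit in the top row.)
Parity bits occupy power-of-2 positions; data bits are at positions {3,5,6,7,9,10,11,12,13,14,15} (1-indexed).
Extract: c[3]=1 c[5]=0 c[6]=1 c[7]=0 c[9]=0 c[10]=0 c[11]=0 c[12]=0 c[13]=1 c[14]=0 c[15]=1
Data = 10100000101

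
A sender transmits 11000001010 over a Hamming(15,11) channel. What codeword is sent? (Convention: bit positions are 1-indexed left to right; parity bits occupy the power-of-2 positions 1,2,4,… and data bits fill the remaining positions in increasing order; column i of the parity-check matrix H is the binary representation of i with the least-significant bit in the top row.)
Codeword c = d · G (mod 2), d = 11000001010:
  c[0] = d·G[:,0] = (11000001010)·(11011010101) mod 2 = 1+1+0+0+0+0+0+0+0+0+0 mod 2 = 0
  c[1] = d·G[:,1] = (11000001010)·(10110110011) mod 2 = 1+0+0+0+0+0+0+0+0+1+0 mod 2 = 0
  c[2] = d·G[:,2] = (11000001010)·(10000000000) mod 2 = 1+0+0+0+0+0+0+0+0+0+0 mod 2 = 1
  c[3] = d·G[:,3] = (11000001010)·(01110001111) mod 2 = 0+1+0+0+0+0+0+1+0+1+0 mod 2 = 1
  c[4] = d·G[:,4] = (11000001010)·(01000000000) mod 2 = 0+1+0+0+0+0+0+0+0+0+0 mod 2 = 1
  c[5] = d·G[:,5] = (11000001010)·(00100000000) mod 2 = 0+0+0+0+0+0+0+0+0+0+0 mod 2 = 0
  c[6] = d·G[:,6] = (11000001010)·(00010000000) mod 2 = 0+0+0+0+0+0+0+0+0+0+0 mod 2 = 0
  c[7] = d·G[:,7] = (11000001010)·(00001111111) mod 2 = 0+0+0+0+0+0+0+1+0+1+0 mod 2 = 0
  c[8] = d·G[:,8] = (11000001010)·(00001000000) mod 2 = 0+0+0+0+0+0+0+0+0+0+0 mod 2 = 0
  c[9] = d·G[:,9] = (11000001010)·(00000100000) mod 2 = 0+0+0+0+0+0+0+0+0+0+0 mod 2 = 0
  c[10] = d·G[:,10] = (11000001010)·(00000010000) mod 2 = 0+0+0+0+0+0+0+0+0+0+0 mod 2 = 0
  c[11] = d·G[:,11] = (11000001010)·(00000001000) mod 2 = 0+0+0+0+0+0+0+1+0+0+0 mod 2 = 1
  c[12] = d·G[:,12] = (11000001010)·(00000000100) mod 2 = 0+0+0+0+0+0+0+0+0+0+0 mod 2 = 0
  c[13] = d·G[:,13] = (11000001010)·(00000000010) mod 2 = 0+0+0+0+0+0+0+0+0+1+0 mod 2 = 1
  c[14] = d·G[:,14] = (11000001010)·(00000000001) mod 2 = 0+0+0+0+0+0+0+0+0+0+0 mod 2 = 0
Codeword = 001110000001010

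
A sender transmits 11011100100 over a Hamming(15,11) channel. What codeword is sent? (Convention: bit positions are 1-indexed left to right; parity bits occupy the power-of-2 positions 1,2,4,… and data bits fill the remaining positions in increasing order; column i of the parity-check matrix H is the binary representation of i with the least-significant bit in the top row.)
Codeword c = d · G (mod 2), d = 11011100100:
  c[0] = d·G[:,0] = (11011100100)·(11011010101) mod 2 = 1+1+0+1+1+0+0+0+1+0+0 mod 2 = 1
  c[1] = d·G[:,1] = (11011100100)·(10110110011) mod 2 = 1+0+0+1+0+1+0+0+0+0+0 mod 2 = 1
  c[2] = d·G[:,2] = (11011100100)·(10000000000) mod 2 = 1+0+0+0+0+0+0+0+0+0+0 mod 2 = 1
  c[3] = d·G[:,3] = (11011100100)·(01110001111) mod 2 = 0+1+0+1+0+0+0+0+1+0+0 mod 2 = 1
  c[4] = d·G[:,4] = (11011100100)·(01000000000) mod 2 = 0+1+0+0+0+0+0+0+0+0+0 mod 2 = 1
  c[5] = d·G[:,5] = (11011100100)·(00100000000) mod 2 = 0+0+0+0+0+0+0+0+0+0+0 mod 2 = 0
  c[6] = d·G[:,6] = (11011100100)·(00010000000) mod 2 = 0+0+0+1+0+0+0+0+0+0+0 mod 2 = 1
  c[7] = d·G[:,7] = (11011100100)·(00001111111) mod 2 = 0+0+0+0+1+1+0+0+1+0+0 mod 2 = 1
  c[8] = d·G[:,8] = (11011100100)·(00001000000) mod 2 = 0+0+0+0+1+0+0+0+0+0+0 mod 2 = 1
  c[9] = d·G[:,9] = (11011100100)·(00000100000) mod 2 = 0+0+0+0+0+1+0+0+0+0+0 mod 2 = 1
  c[10] = d·G[:,10] = (11011100100)·(00000010000) mod 2 = 0+0+0+0+0+0+0+0+0+0+0 mod 2 = 0
  c[11] = d·G[:,11] = (11011100100)·(00000001000) mod 2 = 0+0+0+0+0+0+0+0+0+0+0 mod 2 = 0
  c[12] = d·G[:,12] = (11011100100)·(00000000100) mod 2 = 0+0+0+0+0+0+0+0+1+0+0 mod 2 = 1
  c[13] = d·G[:,13] = (11011100100)·(00000000010) mod 2 = 0+0+0+0+0+0+0+0+0+0+0 mod 2 = 0
  c[14] = d·G[:,14] = (11011100100)·(00000000001) mod 2 = 0+0+0+0+0+0+0+0+0+0+0 mod 2 = 0
Codeword = 111110111100100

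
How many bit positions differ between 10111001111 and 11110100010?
XOR = 01001101101, count of 1s = 6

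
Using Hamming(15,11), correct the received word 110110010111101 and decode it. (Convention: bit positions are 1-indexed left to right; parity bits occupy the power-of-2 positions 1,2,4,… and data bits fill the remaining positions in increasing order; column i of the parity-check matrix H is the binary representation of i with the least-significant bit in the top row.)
Syndrome s = H · r^T (mod 2), r = 110110010111101:
  s[0] = (101010101010101)·(110110010111101) mod 2 = 1+0+0+0+1+0+0+0+0+0+1+0+1+0+1 mod 2 = 1
  s[1] = (011001100110011)·(110110010111101) mod 2 = 0+1+0+0+0+0+0+0+0+1+1+0+0+0+1 mod 2 = 0
  s[2] = (000111100001111)·(110110010111101) mod 2 = 0+0+0+1+1+0+0+0+0+0+0+1+1+0+1 mod 2 = 1
  s[3] = (000000011111111)·(110110010111101) mod 2 = 0+0+0+0+0+0+0+1+0+1+1+1+1+0+1 mod 2 = 0
Syndrome = 1010
Column 5 of H equals this syndrome → error at bit 5 (1-indexed).
Flip bit 5: 110110010111101 → 110100010111101
Extract data bits at positions {3,5,6,7,9,10,11,12,13,14,15}: 00000111101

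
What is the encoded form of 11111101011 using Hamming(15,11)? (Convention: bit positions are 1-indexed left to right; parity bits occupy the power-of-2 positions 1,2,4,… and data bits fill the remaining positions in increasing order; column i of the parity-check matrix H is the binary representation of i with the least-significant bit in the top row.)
Codeword c = d · G (mod 2), d = 11111101011:
  c[0] = d·G[:,0] = (11111101011)·(11011010101) mod 2 = 1+1+0+1+1+0+0+0+0+0+1 mod 2 = 1
  c[1] = d·G[:,1] = (11111101011)·(10110110011) mod 2 = 1+0+1+1+0+1+0+0+0+1+1 mod 2 = 0
  c[2] = d·G[:,2] = (11111101011)·(10000000000) mod 2 = 1+0+0+0+0+0+0+0+0+0+0 mod 2 = 1
  c[3] = d·G[:,3] = (11111101011)·(01110001111) mod 2 = 0+1+1+1+0+0+0+1+0+1+1 mod 2 = 0
  c[4] = d·G[:,4] = (11111101011)·(01000000000) mod 2 = 0+1+0+0+0+0+0+0+0+0+0 mod 2 = 1
  c[5] = d·G[:,5] = (11111101011)·(00100000000) mod 2 = 0+0+1+0+0+0+0+0+0+0+0 mod 2 = 1
  c[6] = d·G[:,6] = (11111101011)·(00010000000) mod 2 = 0+0+0+1+0+0+0+0+0+0+0 mod 2 = 1
  c[7] = d·G[:,7] = (11111101011)·(00001111111) mod 2 = 0+0+0+0+1+1+0+1+0+1+1 mod 2 = 1
  c[8] = d·G[:,8] = (11111101011)·(00001000000) mod 2 = 0+0+0+0+1+0+0+0+0+0+0 mod 2 = 1
  c[9] = d·G[:,9] = (11111101011)·(00000100000) mod 2 = 0+0+0+0+0+1+0+0+0+0+0 mod 2 = 1
  c[10] = d·G[:,10] = (11111101011)·(00000010000) mod 2 = 0+0+0+0+0+0+0+0+0+0+0 mod 2 = 0
  c[11] = d·G[:,11] = (11111101011)·(00000001000) mod 2 = 0+0+0+0+0+0+0+1+0+0+0 mod 2 = 1
  c[12] = d·G[:,12] = (11111101011)·(00000000100) mod 2 = 0+0+0+0+0+0+0+0+0+0+0 mod 2 = 0
  c[13] = d·G[:,13] = (11111101011)·(00000000010) mod 2 = 0+0+0+0+0+0+0+0+0+1+0 mod 2 = 1
  c[14] = d·G[:,14] = (11111101011)·(00000000001) mod 2 = 0+0+0+0+0+0+0+0+0+0+1 mod 2 = 1
Codeword = 101011111101011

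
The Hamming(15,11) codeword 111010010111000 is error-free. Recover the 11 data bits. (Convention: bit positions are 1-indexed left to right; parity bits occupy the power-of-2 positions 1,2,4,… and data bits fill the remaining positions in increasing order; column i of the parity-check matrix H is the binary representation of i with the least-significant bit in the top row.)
Parity bits occupy power-of-2 positions; data bits are at positions {3,5,6,7,9,10,11,12,13,14,15} (1-indexed).
Extract: c[3]=1 c[5]=1 c[6]=0 c[7]=0 c[9]=0 c[10]=1 c[11]=1 c[12]=1 c[13]=0 c[14]=0 c[15]=0
Data = 11000111000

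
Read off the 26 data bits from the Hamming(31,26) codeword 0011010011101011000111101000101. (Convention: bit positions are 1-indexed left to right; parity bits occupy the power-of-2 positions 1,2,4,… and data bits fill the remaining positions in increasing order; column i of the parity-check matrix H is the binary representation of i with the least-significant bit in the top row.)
Parity bits occupy power-of-2 positions; data bits are at positions {3,5,6,7,9,10,11,12,13,14,15,17,18,19,20,21,22,23,24,25,26,27,28,29,30,31} (1-indexed).
Extract: c[3]=1 c[5]=0 c[6]=1 c[7]=0 c[9]=1 c[10]=1 c[11]=1 c[12]=0 c[13]=1 c[14]=0 c[15]=1 c[17]=0 c[18]=0 c[19]=0 c[20]=1 c[21]=1 c[22]=1 c[23]=1 c[24]=0 c[25]=1 c[26]=0 c[27]=0 c[28]=0 c[29]=1 c[30]=0 c[31]=1
Data = 10101110101000111101000101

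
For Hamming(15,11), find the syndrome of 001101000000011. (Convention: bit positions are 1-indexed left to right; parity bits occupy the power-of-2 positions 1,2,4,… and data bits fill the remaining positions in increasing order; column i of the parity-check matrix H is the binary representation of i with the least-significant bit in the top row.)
Syndrome s = H · r^T (mod 2), r = 001101000000011:
  s[0] = (101010101010101)·(001101000000011) mod 2 = 0+0+1+0+0+0+0+0+0+0+0+0+0+0+1 mod 2 = 0
  s[1] = (011001100110011)·(001101000000011) mod 2 = 0+0+1+0+0+1+0+0+0+0+0+0+0+1+1 mod 2 = 0
  s[2] = (000111100001111)·(001101000000011) mod 2 = 0+0+0+1+0+1+0+0+0+0+0+0+0+1+1 mod 2 = 0
  s[3] = (000000011111111)·(001101000000011) mod 2 = 0+0+0+0+0+0+0+0+0+0+0+0+0+1+1 mod 2 = 0
Syndrome = 0000
s = 0: no error detected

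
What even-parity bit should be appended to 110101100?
Sum of data bits: 1+1+0+1+0+1+1+0+0 = 5.
5 mod 2 = 1, so parity bit = 1.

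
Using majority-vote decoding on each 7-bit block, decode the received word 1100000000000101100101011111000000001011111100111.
Split into 7-bit blocks and majority-vote each:
  block 1 = 1100000: 2 ones, 5 zeros → 0
  block 2 = 0000001: 1 ones, 6 zeros → 0
  block 3 = 0110010: 3 ones, 4 zeros → 0
  block 4 = 1011111: 6 ones, 1 zeros → 1
  block 5 = 0000000: 0 ones, 7 zeros → 0
  block 6 = 0101111: 5 ones, 2 zeros → 1
  block 7 = 1100111: 5 ones, 2 zeros → 1
Decoded = 0001011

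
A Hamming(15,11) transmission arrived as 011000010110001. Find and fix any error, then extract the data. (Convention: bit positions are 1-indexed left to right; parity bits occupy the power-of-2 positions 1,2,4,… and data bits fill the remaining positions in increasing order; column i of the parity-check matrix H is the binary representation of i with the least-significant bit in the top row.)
Syndrome s = H · r^T (mod 2), r = 011000010110001:
  s[0] = (101010101010101)·(011000010110001) mod 2 = 0+0+1+0+0+0+0+0+0+0+1+0+0+0+1 mod 2 = 1
  s[1] = (011001100110011)·(011000010110001) mod 2 = 0+1+1+0+0+0+0+0+0+1+1+0+0+0+1 mod 2 = 1
  s[2] = (000111100001111)·(011000010110001) mod 2 = 0+0+0+0+0+0+0+0+0+0+0+0+0+0+1 mod 2 = 1
  s[3] = (000000011111111)·(011000010110001) mod 2 = 0+0+0+0+0+0+0+1+0+1+1+0+0+0+1 mod 2 = 0
Syndrome = 1110
Column 7 of H equals this syndrome → error at bit 7 (1-indexed).
Flip bit 7: 011000010110001 → 011000110110001
Extract data bits at positions {3,5,6,7,9,10,11,12,13,14,15}: 10010110001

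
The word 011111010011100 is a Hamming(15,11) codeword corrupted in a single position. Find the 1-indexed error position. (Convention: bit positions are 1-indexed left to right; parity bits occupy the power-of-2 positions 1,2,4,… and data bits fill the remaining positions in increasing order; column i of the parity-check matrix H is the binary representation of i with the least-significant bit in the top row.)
Syndrome s = H · r^T (mod 2), r = 011111010011100:
  s[0] = (101010101010101)·(011111010011100) mod 2 = 0+0+1+0+1+0+0+0+0+0+1+0+1+0+0 mod 2 = 0
  s[1] = (011001100110011)·(011111010011100) mod 2 = 0+1+1+0+0+1+0+0+0+0+1+0+0+0+0 mod 2 = 0
  s[2] = (000111100001111)·(011111010011100) mod 2 = 0+0+0+1+1+1+0+0+0+0+0+1+1+0+0 mod 2 = 1
  s[3] = (000000011111111)·(011111010011100) mod 2 = 0+0+0+0+0+0+0+1+0+0+1+1+1+0+0 mod 2 = 0
Syndrome = 0010
Column i of H is the binary representation of i, so the syndrome is the binary index of the flipped bit.
Read s = 0010 with s[0] as LSB: 0·2^0 + 0·2^1 + 1·2^2 + 0·2^3 = 4.
Error is at bit position 4.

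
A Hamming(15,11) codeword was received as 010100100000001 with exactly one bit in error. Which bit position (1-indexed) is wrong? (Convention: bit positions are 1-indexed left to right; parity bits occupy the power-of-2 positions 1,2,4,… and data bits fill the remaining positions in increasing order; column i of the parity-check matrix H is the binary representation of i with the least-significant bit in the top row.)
Syndrome s = H · r^T (mod 2), r = 010100100000001:
  s[0] = (101010101010101)·(010100100000001) mod 2 = 0+0+0+0+0+0+1+0+0+0+0+0+0+0+1 mod 2 = 0
  s[1] = (011001100110011)·(010100100000001) mod 2 = 0+1+0+0+0+0+1+0+0+0+0+0+0+0+1 mod 2 = 1
  s[2] = (000111100001111)·(010100100000001) mod 2 = 0+0+0+1+0+0+1+0+0+0+0+0+0+0+1 mod 2 = 1
  s[3] = (000000011111111)·(010100100000001) mod 2 = 0+0+0+0+0+0+0+0+0+0+0+0+0+0+1 mod 2 = 1
Syndrome = 0111
Column i of H is the binary representation of i, so the syndrome is the binary index of the flipped bit.
Read s = 0111 with s[0] as LSB: 0·2^0 + 1·2^1 + 1·2^2 + 1·2^3 = 14.
Error is at bit position 14.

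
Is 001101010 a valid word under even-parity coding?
Sum of all bits: 0+0+1+1+0+1+0+1+0 = 4; 4 mod 2 = 0. Result is 0 → valid parity.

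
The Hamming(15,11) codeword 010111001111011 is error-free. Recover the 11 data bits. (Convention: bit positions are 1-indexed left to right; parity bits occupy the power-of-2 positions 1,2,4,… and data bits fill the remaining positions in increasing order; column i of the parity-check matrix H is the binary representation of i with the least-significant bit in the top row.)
Parity bits occupy power-of-2 positions; data bits are at positions {3,5,6,7,9,10,11,12,13,14,15} (1-indexed).
Extract: c[3]=0 c[5]=1 c[6]=1 c[7]=0 c[9]=1 c[10]=1 c[11]=1 c[12]=1 c[13]=0 c[14]=1 c[15]=1
Data = 01101111011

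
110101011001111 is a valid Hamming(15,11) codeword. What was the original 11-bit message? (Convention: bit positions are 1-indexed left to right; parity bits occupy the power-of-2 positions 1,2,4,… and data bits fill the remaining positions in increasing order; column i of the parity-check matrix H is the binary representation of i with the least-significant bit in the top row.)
Parity bits occupy power-of-2 positions; data bits are at positions {3,5,6,7,9,10,11,12,13,14,15} (1-indexed).
Extract: c[3]=0 c[5]=0 c[6]=1 c[7]=0 c[9]=1 c[10]=0 c[11]=0 c[12]=1 c[13]=1 c[14]=1 c[15]=1
Data = 00101001111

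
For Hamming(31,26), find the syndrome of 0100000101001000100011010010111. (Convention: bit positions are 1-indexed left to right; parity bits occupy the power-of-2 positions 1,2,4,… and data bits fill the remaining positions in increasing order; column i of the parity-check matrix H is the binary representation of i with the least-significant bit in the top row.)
Syndrome s = H · r^T (mod 2), r = 0100000101001000100011010010111:
  s[0] = (1010101010101010101010101010101)·(0100000101001000100011010010111) mod 2 = 0+0+0+0+0+0+0+0+0+0+0+0+1+0+0+0+1+0+0+0+1+0+0+0+0+0+1+0+1+0+1 mod 2 = 0
  s[1] = (0110011001100110011001100110011)·(0100000101001000100011010010111) mod 2 = 0+1+0+0+0+0+0+0+0+1+0+0+0+0+0+0+0+0+0+0+0+1+0+0+0+0+1+0+0+1+1 mod 2 = 0
  s[2] = (0001111000011110000111100001111)·(0100000101001000100011010010111) mod 2 = 0+0+0+0+0+0+0+0+0+0+0+0+1+0+0+0+0+0+0+0+1+1+0+0+0+0+0+0+1+1+1 mod 2 = 0
  s[3] = (0000000111111110000000011111111)·(0100000101001000100011010010111) mod 2 = 0+0+0+0+0+0+0+1+0+1+0+0+1+0+0+0+0+0+0+0+0+0+0+1+0+0+1+0+1+1+1 mod 2 = 0
  s[4] = (0000000000000001111111111111111)·(0100000101001000100011010010111) mod 2 = 0+0+0+0+0+0+0+0+0+0+0+0+0+0+0+0+1+0+0+0+1+1+0+1+0+0+1+0+1+1+1 mod 2 = 0
Syndrome = 00000
s = 0: no error detected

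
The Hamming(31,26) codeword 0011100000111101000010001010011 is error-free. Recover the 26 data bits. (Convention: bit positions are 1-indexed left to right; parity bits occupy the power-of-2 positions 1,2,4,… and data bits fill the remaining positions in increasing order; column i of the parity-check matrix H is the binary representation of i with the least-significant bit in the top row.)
Parity bits occupy power-of-2 positions; data bits are at positions {3,5,6,7,9,10,11,12,13,14,15,17,18,19,20,21,22,23,24,25,26,27,28,29,30,31} (1-indexed).
Extract: c[3]=1 c[5]=1 c[6]=0 c[7]=0 c[9]=0 c[10]=0 c[11]=1 c[12]=1 c[13]=1 c[14]=1 c[15]=0 c[17]=0 c[18]=0 c[19]=0 c[20]=0 c[21]=1 c[22]=0 c[23]=0 c[24]=0 c[25]=1 c[26]=0 c[27]=1 c[28]=0 c[29]=0 c[30]=1 c[31]=1
Data = 11000011110000010001010011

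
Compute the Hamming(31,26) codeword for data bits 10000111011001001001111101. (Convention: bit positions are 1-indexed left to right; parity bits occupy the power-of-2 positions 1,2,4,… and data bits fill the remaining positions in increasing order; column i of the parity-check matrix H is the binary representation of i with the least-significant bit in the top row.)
Codeword c = d · G (mod 2), d = 10000111011001001001111101:
  c[0] = d·G[:,0] = (10000111011001001001111101)·(11011010101101010101010101) mod 2 = 1+0+0+0+0+0+1+0+0+0+1+0+0+1+0+0+0+0+0+1+0+1+0+1+0+1 mod 2 = 0
  c[1] = d·G[:,1] = (10000111011001001001111101)·(10110110011011001100110011) mod 2 = 1+0+0+0+0+1+1+0+0+1+1+0+0+1+0+0+1+0+0+0+1+1+0+0+0+1 mod 2 = 0
  c[2] = d·G[:,2] = (10000111011001001001111101)·(10000000000000000000000000) mod 2 = 1+0+0+0+0+0+0+0+0+0+0+0+0+0+0+0+0+0+0+0+0+0+0+0+0+0 mod 2 = 1
  c[3] = d·G[:,3] = (10000111011001001001111101)·(01110001111000111100001111) mod 2 = 0+0+0+0+0+0+0+1+0+1+1+0+0+0+0+0+1+0+0+0+0+0+1+1+0+1 mod 2 = 1
  c[4] = d·G[:,4] = (10000111011001001001111101)·(01000000000000000000000000) mod 2 = 0+0+0+0+0+0+0+0+0+0+0+0+0+0+0+0+0+0+0+0+0+0+0+0+0+0 mod 2 = 0
  c[5] = d·G[:,5] = (10000111011001001001111101)·(00100000000000000000000000) mod 2 = 0+0+0+0+0+0+0+0+0+0+0+0+0+0+0+0+0+0+0+0+0+0+0+0+0+0 mod 2 = 0
  c[6] = d·G[:,6] = (10000111011001001001111101)·(00010000000000000000000000) mod 2 = 0+0+0+0+0+0+0+0+0+0+0+0+0+0+0+0+0+0+0+0+0+0+0+0+0+0 mod 2 = 0
  c[7] = d·G[:,7] = (10000111011001001001111101)·(00001111111000000011111111) mod 2 = 0+0+0+0+0+1+1+1+0+1+1+0+0+0+0+0+0+0+0+1+1+1+1+1+0+1 mod 2 = 1
  c[8] = d·G[:,8] = (10000111011001001001111101)·(00001000000000000000000000) mod 2 = 0+0+0+0+0+0+0+0+0+0+0+0+0+0+0+0+0+0+0+0+0+0+0+0+0+0 mod 2 = 0
  c[9] = d·G[:,9] = (10000111011001001001111101)·(00000100000000000000000000) mod 2 = 0+0+0+0+0+1+0+0+0+0+0+0+0+0+0+0+0+0+0+0+0+0+0+0+0+0 mod 2 = 1
  c[10] = d·G[:,10] = (10000111011001001001111101)·(00000010000000000000000000) mod 2 = 0+0+0+0+0+0+1+0+0+0+0+0+0+0+0+0+0+0+0+0+0+0+0+0+0+0 mod 2 = 1
  c[11] = d·G[:,11] = (10000111011001001001111101)·(00000001000000000000000000) mod 2 = 0+0+0+0+0+0+0+1+0+0+0+0+0+0+0+0+0+0+0+0+0+0+0+0+0+0 mod 2 = 1
  c[12] = d·G[:,12] = (10000111011001001001111101)·(00000000100000000000000000) mod 2 = 0+0+0+0+0+0+0+0+0+0+0+0+0+0+0+0+0+0+0+0+0+0+0+0+0+0 mod 2 = 0
  c[13] = d·G[:,13] = (10000111011001001001111101)·(00000000010000000000000000) mod 2 = 0+0+0+0+0+0+0+0+0+1+0+0+0+0+0+0+0+0+0+0+0+0+0+0+0+0 mod 2 = 1
  c[14] = d·G[:,14] = (10000111011001001001111101)·(00000000001000000000000000) mod 2 = 0+0+0+0+0+0+0+0+0+0+1+0+0+0+0+0+0+0+0+0+0+0+0+0+0+0 mod 2 = 1
  c[15] = d·G[:,15] = (10000111011001001001111101)·(00000000000111111111111111) mod 2 = 0+0+0+0+0+0+0+0+0+0+0+0+0+1+0+0+1+0+0+1+1+1+1+1+0+1 mod 2 = 0
  c[16] = d·G[:,16] = (10000111011001001001111101)·(00000000000100000000000000) mod 2 = 0+0+0+0+0+0+0+0+0+0+0+0+0+0+0+0+0+0+0+0+0+0+0+0+0+0 mod 2 = 0
  c[17] = d·G[:,17] = (10000111011001001001111101)·(00000000000010000000000000) mod 2 = 0+0+0+0+0+0+0+0+0+0+0+0+0+0+0+0+0+0+0+0+0+0+0+0+0+0 mod 2 = 0
  c[18] = d·G[:,18] = (10000111011001001001111101)·(00000000000001000000000000) mod 2 = 0+0+0+0+0+0+0+0+0+0+0+0+0+1+0+0+0+0+0+0+0+0+0+0+0+0 mod 2 = 1
  c[19] = d·G[:,19] = (10000111011001001001111101)·(00000000000000100000000000) mod 2 = 0+0+0+0+0+0+0+0+0+0+0+0+0+0+0+0+0+0+0+0+0+0+0+0+0+0 mod 2 = 0
  c[20] = d·G[:,20] = (10000111011001001001111101)·(00000000000000010000000000) mod 2 = 0+0+0+0+0+0+0+0+0+0+0+0+0+0+0+0+0+0+0+0+0+0+0+0+0+0 mod 2 = 0
  c[21] = d·G[:,21] = (10000111011001001001111101)·(00000000000000001000000000) mod 2 = 0+0+0+0+0+0+0+0+0+0+0+0+0+0+0+0+1+0+0+0+0+0+0+0+0+0 mod 2 = 1
  c[22] = d·G[:,22] = (10000111011001001001111101)·(00000000000000000100000000) mod 2 = 0+0+0+0+0+0+0+0+0+0+0+0+0+0+0+0+0+0+0+0+0+0+0+0+0+0 mod 2 = 0
  c[23] = d·G[:,23] = (10000111011001001001111101)·(00000000000000000010000000) mod 2 = 0+0+0+0+0+0+0+0+0+0+0+0+0+0+0+0+0+0+0+0+0+0+0+0+0+0 mod 2 = 0
  c[24] = d·G[:,24] = (10000111011001001001111101)·(00000000000000000001000000) mod 2 = 0+0+0+0+0+0+0+0+0+0+0+0+0+0+0+0+0+0+0+1+0+0+0+0+0+0 mod 2 = 1
  c[25] = d·G[:,25] = (10000111011001001001111101)·(00000000000000000000100000) mod 2 = 0+0+0+0+0+0+0+0+0+0+0+0+0+0+0+0+0+0+0+0+1+0+0+0+0+0 mod 2 = 1
  c[26] = d·G[:,26] = (10000111011001001001111101)·(00000000000000000000010000) mod 2 = 0+0+0+0+0+0+0+0+0+0+0+0+0+0+0+0+0+0+0+0+0+1+0+0+0+0 mod 2 = 1
  c[27] = d·G[:,27] = (10000111011001001001111101)·(00000000000000000000001000) mod 2 = 0+0+0+0+0+0+0+0+0+0+0+0+0+0+0+0+0+0+0+0+0+0+1+0+0+0 mod 2 = 1
  c[28] = d·G[:,28] = (10000111011001001001111101)·(00000000000000000000000100) mod 2 = 0+0+0+0+0+0+0+0+0+0+0+0+0+0+0+0+0+0+0+0+0+0+0+1+0+0 mod 2 = 1
  c[29] = d·G[:,29] = (10000111011001001001111101)·(00000000000000000000000010) mod 2 = 0+0+0+0+0+0+0+0+0+0+0+0+0+0+0+0+0+0+0+0+0+0+0+0+0+0 mod 2 = 0
  c[30] = d·G[:,30] = (10000111011001001001111101)·(00000000000000000000000001) mod 2 = 0+0+0+0+0+0+0+0+0+0+0+0+0+0+0+0+0+0+0+0+0+0+0+0+0+1 mod 2 = 1
Codeword = 0011000101110110001001001111101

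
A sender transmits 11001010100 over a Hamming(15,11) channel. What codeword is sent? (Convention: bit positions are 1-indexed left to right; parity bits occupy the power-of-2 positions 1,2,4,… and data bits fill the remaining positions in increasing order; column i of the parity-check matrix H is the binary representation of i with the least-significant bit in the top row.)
Codeword c = d · G (mod 2), d = 11001010100:
  c[0] = d·G[:,0] = (11001010100)·(11011010101) mod 2 = 1+1+0+0+1+0+1+0+1+0+0 mod 2 = 1
  c[1] = d·G[:,1] = (11001010100)·(10110110011) mod 2 = 1+0+0+0+0+0+1+0+0+0+0 mod 2 = 0
  c[2] = d·G[:,2] = (11001010100)·(10000000000) mod 2 = 1+0+0+0+0+0+0+0+0+0+0 mod 2 = 1
  c[3] = d·G[:,3] = (11001010100)·(01110001111) mod 2 = 0+1+0+0+0+0+0+0+1+0+0 mod 2 = 0
  c[4] = d·G[:,4] = (11001010100)·(01000000000) mod 2 = 0+1+0+0+0+0+0+0+0+0+0 mod 2 = 1
  c[5] = d·G[:,5] = (11001010100)·(00100000000) mod 2 = 0+0+0+0+0+0+0+0+0+0+0 mod 2 = 0
  c[6] = d·G[:,6] = (11001010100)·(00010000000) mod 2 = 0+0+0+0+0+0+0+0+0+0+0 mod 2 = 0
  c[7] = d·G[:,7] = (11001010100)·(00001111111) mod 2 = 0+0+0+0+1+0+1+0+1+0+0 mod 2 = 1
  c[8] = d·G[:,8] = (11001010100)·(00001000000) mod 2 = 0+0+0+0+1+0+0+0+0+0+0 mod 2 = 1
  c[9] = d·G[:,9] = (11001010100)·(00000100000) mod 2 = 0+0+0+0+0+0+0+0+0+0+0 mod 2 = 0
  c[10] = d·G[:,10] = (11001010100)·(00000010000) mod 2 = 0+0+0+0+0+0+1+0+0+0+0 mod 2 = 1
  c[11] = d·G[:,11] = (11001010100)·(00000001000) mod 2 = 0+0+0+0+0+0+0+0+0+0+0 mod 2 = 0
  c[12] = d·G[:,12] = (11001010100)·(00000000100) mod 2 = 0+0+0+0+0+0+0+0+1+0+0 mod 2 = 1
  c[13] = d·G[:,13] = (11001010100)·(00000000010) mod 2 = 0+0+0+0+0+0+0+0+0+0+0 mod 2 = 0
  c[14] = d·G[:,14] = (11001010100)·(00000000001) mod 2 = 0+0+0+0+0+0+0+0+0+0+0 mod 2 = 0
Codeword = 101010011010100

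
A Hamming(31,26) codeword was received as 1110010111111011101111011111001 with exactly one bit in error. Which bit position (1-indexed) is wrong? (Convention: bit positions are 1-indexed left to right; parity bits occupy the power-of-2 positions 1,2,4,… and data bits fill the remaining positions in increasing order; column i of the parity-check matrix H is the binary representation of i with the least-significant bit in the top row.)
Syndrome s = H · r^T (mod 2), r = 1110010111111011101111011111001:
  s[0] = (1010101010101010101010101010101)·(1110010111111011101111011111001) mod 2 = 1+0+1+0+0+0+0+0+1+0+1+0+1+0+1+0+1+0+1+0+1+0+0+0+1+0+1+0+0+0+1 mod 2 = 0
  s[1] = (0110011001100110011001100110011)·(1110010111111011101111011111001) mod 2 = 0+1+1+0+0+1+0+0+0+1+1+0+0+0+1+0+0+0+1+0+0+1+0+0+0+1+1+0+0+0+1 mod 2 = 1
  s[2] = (0001111000011110000111100001111)·(1110010111111011101111011111001) mod 2 = 0+0+0+0+0+1+0+0+0+0+0+1+1+0+1+0+0+0+0+1+1+1+0+0+0+0+0+1+0+0+1 mod 2 = 1
  s[3] = (0000000111111110000000011111111)·(1110010111111011101111011111001) mod 2 = 0+0+0+0+0+0+0+1+1+1+1+1+1+0+1+0+0+0+0+0+0+0+0+1+1+1+1+1+0+0+1 mod 2 = 1
  s[4] = (0000000000000001111111111111111)·(1110010111111011101111011111001) mod 2 = 0+0+0+0+0+0+0+0+0+0+0+0+0+0+0+1+1+0+1+1+1+1+0+1+1+1+1+1+0+0+1 mod 2 = 0
Syndrome = 01110
Column i of H is the binary representation of i, so the syndrome is the binary index of the flipped bit.
Read s = 01110 with s[0] as LSB: 0·2^0 + 1·2^1 + 1·2^2 + 1·2^3 + 0·2^4 = 14.
Error is at bit position 14.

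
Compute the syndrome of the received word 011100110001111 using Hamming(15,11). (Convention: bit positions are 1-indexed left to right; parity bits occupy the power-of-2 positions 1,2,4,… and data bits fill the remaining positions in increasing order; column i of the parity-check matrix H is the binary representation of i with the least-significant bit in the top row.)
Syndrome s = H · r^T (mod 2), r = 011100110001111:
  s[0] = (101010101010101)·(011100110001111) mod 2 = 0+0+1+0+0+0+1+0+0+0+0+0+1+0+1 mod 2 = 0
  s[1] = (011001100110011)·(011100110001111) mod 2 = 0+1+1+0+0+0+1+0+0+0+0+0+0+1+1 mod 2 = 1
  s[2] = (000111100001111)·(011100110001111) mod 2 = 0+0+0+1+0+0+1+0+0+0+0+1+1+1+1 mod 2 = 0
  s[3] = (000000011111111)·(011100110001111) mod 2 = 0+0+0+0+0+0+0+1+0+0+0+1+1+1+1 mod 2 = 1
Syndrome = 0101
Non-zero syndrome: error at position 10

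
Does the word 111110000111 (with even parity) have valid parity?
Sum of all bits: 1+1+1+1+1+0+0+0+0+1+1+1 = 8; 8 mod 2 = 0. Result is 0 → valid parity.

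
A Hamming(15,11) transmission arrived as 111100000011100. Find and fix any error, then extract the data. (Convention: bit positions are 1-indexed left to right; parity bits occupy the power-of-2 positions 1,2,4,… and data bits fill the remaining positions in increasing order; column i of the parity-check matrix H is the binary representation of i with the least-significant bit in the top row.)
Syndrome s = H · r^T (mod 2), r = 111100000011100:
  s[0] = (101010101010101)·(111100000011100) mod 2 = 1+0+1+0+0+0+0+0+0+0+1+0+1+0+0 mod 2 = 0
  s[1] = (011001100110011)·(111100000011100) mod 2 = 0+1+1+0+0+0+0+0+0+0+1+0+0+0+0 mod 2 = 1
  s[2] = (000111100001111)·(111100000011100) mod 2 = 0+0+0+1+0+0+0+0+0+0+0+1+1+0+0 mod 2 = 1
  s[3] = (000000011111111)·(111100000011100) mod 2 = 0+0+0+0+0+0+0+0+0+0+1+1+1+0+0 mod 2 = 1
Syndrome = 0111
Column 14 of H equals this syndrome → error at bit 14 (1-indexed).
Flip bit 14: 111100000011100 → 111100000011110
Extract data bits at positions {3,5,6,7,9,10,11,12,13,14,15}: 10000011110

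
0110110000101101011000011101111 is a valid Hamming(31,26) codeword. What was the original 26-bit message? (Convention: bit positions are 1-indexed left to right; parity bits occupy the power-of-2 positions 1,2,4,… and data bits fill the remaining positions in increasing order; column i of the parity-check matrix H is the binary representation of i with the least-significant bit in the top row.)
Parity bits occupy power-of-2 positions; data bits are at positions {3,5,6,7,9,10,11,12,13,14,15,17,18,19,20,21,22,23,24,25,26,27,28,29,30,31} (1-indexed).
Extract: c[3]=1 c[5]=1 c[6]=1 c[7]=0 c[9]=0 c[10]=0 c[11]=1 c[12]=0 c[13]=1 c[14]=1 c[15]=0 c[17]=0 c[18]=1 c[19]=1 c[20]=0 c[21]=0 c[22]=0 c[23]=0 c[24]=1 c[25]=1 c[26]=1 c[27]=0 c[28]=1 c[29]=1 c[30]=1 c[31]=1
Data = 11100010110011000011101111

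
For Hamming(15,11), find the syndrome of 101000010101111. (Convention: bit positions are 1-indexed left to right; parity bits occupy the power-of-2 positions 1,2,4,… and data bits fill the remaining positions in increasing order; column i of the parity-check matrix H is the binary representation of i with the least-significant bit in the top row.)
Syndrome s = H · r^T (mod 2), r = 101000010101111:
  s[0] = (101010101010101)·(101000010101111) mod 2 = 1+0+1+0+0+0+0+0+0+0+0+0+1+0+1 mod 2 = 0
  s[1] = (011001100110011)·(101000010101111) mod 2 = 0+0+1+0+0+0+0+0+0+1+0+0+0+1+1 mod 2 = 0
  s[2] = (000111100001111)·(101000010101111) mod 2 = 0+0+0+0+0+0+0+0+0+0+0+1+1+1+1 mod 2 = 0
  s[3] = (000000011111111)·(101000010101111) mod 2 = 0+0+0+0+0+0+0+1+0+1+0+1+1+1+1 mod 2 = 0
Syndrome = 0000
s = 0: no error detected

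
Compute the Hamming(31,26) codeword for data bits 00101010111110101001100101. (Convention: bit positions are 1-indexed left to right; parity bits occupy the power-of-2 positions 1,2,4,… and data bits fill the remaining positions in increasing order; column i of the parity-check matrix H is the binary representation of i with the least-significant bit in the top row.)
Codeword c = d · G (mod 2), d = 00101010111110101001100101:
  c[0] = d·G[:,0] = (00101010111110101001100101)·(11011010101101010101010101) mod 2 = 0+0+0+0+1+0+1+0+1+0+1+1+0+0+0+0+0+0+0+1+0+0+0+1+0+1 mod 2 = 0
  c[1] = d·G[:,1] = (00101010111110101001100101)·(10110110011011001100110011) mod 2 = 0+0+1+0+0+0+1+0+0+1+1+0+1+0+0+0+1+0+0+0+1+0+0+0+0+1 mod 2 = 0
  c[2] = d·G[:,2] = (00101010111110101001100101)·(10000000000000000000000000) mod 2 = 0+0+0+0+0+0+0+0+0+0+0+0+0+0+0+0+0+0+0+0+0+0+0+0+0+0 mod 2 = 0
  c[3] = d·G[:,3] = (00101010111110101001100101)·(01110001111000111100001111) mod 2 = 0+0+1+0+0+0+0+0+1+1+1+0+0+0+1+0+1+0+0+0+0+0+0+1+0+1 mod 2 = 0
  c[4] = d·G[:,4] = (00101010111110101001100101)·(01000000000000000000000000) mod 2 = 0+0+0+0+0+0+0+0+0+0+0+0+0+0+0+0+0+0+0+0+0+0+0+0+0+0 mod 2 = 0
  c[5] = d·G[:,5] = (00101010111110101001100101)·(00100000000000000000000000) mod 2 = 0+0+1+0+0+0+0+0+0+0+0+0+0+0+0+0+0+0+0+0+0+0+0+0+0+0 mod 2 = 1
  c[6] = d·G[:,6] = (00101010111110101001100101)·(00010000000000000000000000) mod 2 = 0+0+0+0+0+0+0+0+0+0+0+0+0+0+0+0+0+0+0+0+0+0+0+0+0+0 mod 2 = 0
  c[7] = d·G[:,7] = (00101010111110101001100101)·(00001111111000000011111111) mod 2 = 0+0+0+0+1+0+1+0+1+1+1+0+0+0+0+0+0+0+0+1+1+0+0+1+0+1 mod 2 = 1
  c[8] = d·G[:,8] = (00101010111110101001100101)·(00001000000000000000000000) mod 2 = 0+0+0+0+1+0+0+0+0+0+0+0+0+0+0+0+0+0+0+0+0+0+0+0+0+0 mod 2 = 1
  c[9] = d·G[:,9] = (00101010111110101001100101)·(00000100000000000000000000) mod 2 = 0+0+0+0+0+0+0+0+0+0+0+0+0+0+0+0+0+0+0+0+0+0+0+0+0+0 mod 2 = 0
  c[10] = d·G[:,10] = (00101010111110101001100101)·(00000010000000000000000000) mod 2 = 0+0+0+0+0+0+1+0+0+0+0+0+0+0+0+0+0+0+0+0+0+0+0+0+0+0 mod 2 = 1
  c[11] = d·G[:,11] = (00101010111110101001100101)·(00000001000000000000000000) mod 2 = 0+0+0+0+0+0+0+0+0+0+0+0+0+0+0+0+0+0+0+0+0+0+0+0+0+0 mod 2 = 0
  c[12] = d·G[:,12] = (00101010111110101001100101)·(00000000100000000000000000) mod 2 = 0+0+0+0+0+0+0+0+1+0+0+0+0+0+0+0+0+0+0+0+0+0+0+0+0+0 mod 2 = 1
  c[13] = d·G[:,13] = (00101010111110101001100101)·(00000000010000000000000000) mod 2 = 0+0+0+0+0+0+0+0+0+1+0+0+0+0+0+0+0+0+0+0+0+0+0+0+0+0 mod 2 = 1
  c[14] = d·G[:,14] = (00101010111110101001100101)·(00000000001000000000000000) mod 2 = 0+0+0+0+0+0+0+0+0+0+1+0+0+0+0+0+0+0+0+0+0+0+0+0+0+0 mod 2 = 1
  c[15] = d·G[:,15] = (00101010111110101001100101)·(00000000000111111111111111) mod 2 = 0+0+0+0+0+0+0+0+0+0+0+1+1+0+1+0+1+0+0+1+1+0+0+1+0+1 mod 2 = 0
  c[16] = d·G[:,16] = (00101010111110101001100101)·(00000000000100000000000000) mod 2 = 0+0+0+0+0+0+0+0+0+0+0+1+0+0+0+0+0+0+0+0+0+0+0+0+0+0 mod 2 = 1
  c[17] = d·G[:,17] = (00101010111110101001100101)·(00000000000010000000000000) mod 2 = 0+0+0+0+0+0+0+0+0+0+0+0+1+0+0+0+0+0+0+0+0+0+0+0+0+0 mod 2 = 1
  c[18] = d·G[:,18] = (00101010111110101001100101)·(00000000000001000000000000) mod 2 = 0+0+0+0+0+0+0+0+0+0+0+0+0+0+0+0+0+0+0+0+0+0+0+0+0+0 mod 2 = 0
  c[19] = d·G[:,19] = (00101010111110101001100101)·(00000000000000100000000000) mod 2 = 0+0+0+0+0+0+0+0+0+0+0+0+0+0+1+0+0+0+0+0+0+0+0+0+0+0 mod 2 = 1
  c[20] = d·G[:,20] = (00101010111110101001100101)·(00000000000000010000000000) mod 2 = 0+0+0+0+0+0+0+0+0+0+0+0+0+0+0+0+0+0+0+0+0+0+0+0+0+0 mod 2 = 0
  c[21] = d·G[:,21] = (00101010111110101001100101)·(00000000000000001000000000) mod 2 = 0+0+0+0+0+0+0+0+0+0+0+0+0+0+0+0+1+0+0+0+0+0+0+0+0+0 mod 2 = 1
  c[22] = d·G[:,22] = (00101010111110101001100101)·(00000000000000000100000000) mod 2 = 0+0+0+0+0+0+0+0+0+0+0+0+0+0+0+0+0+0+0+0+0+0+0+0+0+0 mod 2 = 0
  c[23] = d·G[:,23] = (00101010111110101001100101)·(00000000000000000010000000) mod 2 = 0+0+0+0+0+0+0+0+0+0+0+0+0+0+0+0+0+0+0+0+0+0+0+0+0+0 mod 2 = 0
  c[24] = d·G[:,24] = (00101010111110101001100101)·(00000000000000000001000000) mod 2 = 0+0+0+0+0+0+0+0+0+0+0+0+0+0+0+0+0+0+0+1+0+0+0+0+0+0 mod 2 = 1
  c[25] = d·G[:,25] = (00101010111110101001100101)·(00000000000000000000100000) mod 2 = 0+0+0+0+0+0+0+0+0+0+0+0+0+0+0+0+0+0+0+0+1+0+0+0+0+0 mod 2 = 1
  c[26] = d·G[:,26] = (00101010111110101001100101)·(00000000000000000000010000) mod 2 = 0+0+0+0+0+0+0+0+0+0+0+0+0+0+0+0+0+0+0+0+0+0+0+0+0+0 mod 2 = 0
  c[27] = d·G[:,27] = (00101010111110101001100101)·(00000000000000000000001000) mod 2 = 0+0+0+0+0+0+0+0+0+0+0+0+0+0+0+0+0+0+0+0+0+0+0+0+0+0 mod 2 = 0
  c[28] = d·G[:,28] = (00101010111110101001100101)·(00000000000000000000000100) mod 2 = 0+0+0+0+0+0+0+0+0+0+0+0+0+0+0+0+0+0+0+0+0+0+0+1+0+0 mod 2 = 1
  c[29] = d·G[:,29] = (00101010111110101001100101)·(00000000000000000000000010) mod 2 = 0+0+0+0+0+0+0+0+0+0+0+0+0+0+0+0+0+0+0+0+0+0+0+0+0+0 mod 2 = 0
  c[30] = d·G[:,30] = (00101010111110101001100101)·(00000000000000000000000001) mod 2 = 0+0+0+0+0+0+0+0+0+0+0+0+0+0+0+0+0+0+0+0+0+0+0+0+0+1 mod 2 = 1
Codeword = 0000010110101110110101001100101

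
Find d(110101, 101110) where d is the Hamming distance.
XOR = 011011, count of 1s = 4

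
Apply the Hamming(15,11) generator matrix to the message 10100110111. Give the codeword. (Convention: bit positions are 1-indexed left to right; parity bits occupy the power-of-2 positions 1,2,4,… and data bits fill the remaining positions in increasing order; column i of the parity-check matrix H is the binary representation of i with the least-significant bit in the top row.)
Codeword c = d · G (mod 2), d = 10100110111:
  c[0] = d·G[:,0] = (10100110111)·(11011010101) mod 2 = 1+0+0+0+0+0+1+0+1+0+1 mod 2 = 0
  c[1] = d·G[:,1] = (10100110111)·(10110110011) mod 2 = 1+0+1+0+0+1+1+0+0+1+1 mod 2 = 0
  c[2] = d·G[:,2] = (10100110111)·(10000000000) mod 2 = 1+0+0+0+0+0+0+0+0+0+0 mod 2 = 1
  c[3] = d·G[:,3] = (10100110111)·(01110001111) mod 2 = 0+0+1+0+0+0+0+0+1+1+1 mod 2 = 0
  c[4] = d·G[:,4] = (10100110111)·(01000000000) mod 2 = 0+0+0+0+0+0+0+0+0+0+0 mod 2 = 0
  c[5] = d·G[:,5] = (10100110111)·(00100000000) mod 2 = 0+0+1+0+0+0+0+0+0+0+0 mod 2 = 1
  c[6] = d·G[:,6] = (10100110111)·(00010000000) mod 2 = 0+0+0+0+0+0+0+0+0+0+0 mod 2 = 0
  c[7] = d·G[:,7] = (10100110111)·(00001111111) mod 2 = 0+0+0+0+0+1+1+0+1+1+1 mod 2 = 1
  c[8] = d·G[:,8] = (10100110111)·(00001000000) mod 2 = 0+0+0+0+0+0+0+0+0+0+0 mod 2 = 0
  c[9] = d·G[:,9] = (10100110111)·(00000100000) mod 2 = 0+0+0+0+0+1+0+0+0+0+0 mod 2 = 1
  c[10] = d·G[:,10] = (10100110111)·(00000010000) mod 2 = 0+0+0+0+0+0+1+0+0+0+0 mod 2 = 1
  c[11] = d·G[:,11] = (10100110111)·(00000001000) mod 2 = 0+0+0+0+0+0+0+0+0+0+0 mod 2 = 0
  c[12] = d·G[:,12] = (10100110111)·(00000000100) mod 2 = 0+0+0+0+0+0+0+0+1+0+0 mod 2 = 1
  c[13] = d·G[:,13] = (10100110111)·(00000000010) mod 2 = 0+0+0+0+0+0+0+0+0+1+0 mod 2 = 1
  c[14] = d·G[:,14] = (10100110111)·(00000000001) mod 2 = 0+0+0+0+0+0+0+0+0+0+1 mod 2 = 1
Codeword = 001001010110111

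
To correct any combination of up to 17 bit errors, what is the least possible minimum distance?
Correcting t errors requires d_min ≥ 2t + 1 = 2·17 + 1 = 35.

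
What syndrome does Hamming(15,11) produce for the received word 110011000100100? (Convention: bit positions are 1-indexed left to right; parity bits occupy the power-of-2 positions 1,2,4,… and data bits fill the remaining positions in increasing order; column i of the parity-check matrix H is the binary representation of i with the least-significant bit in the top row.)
Syndrome s = H · r^T (mod 2), r = 110011000100100:
  s[0] = (101010101010101)·(110011000100100) mod 2 = 1+0+0+0+1+0+0+0+0+0+0+0+1+0+0 mod 2 = 1
  s[1] = (011001100110011)·(110011000100100) mod 2 = 0+1+0+0+0+1+0+0+0+1+0+0+0+0+0 mod 2 = 1
  s[2] = (000111100001111)·(110011000100100) mod 2 = 0+0+0+0+1+1+0+0+0+0+0+0+1+0+0 mod 2 = 1
  s[3] = (000000011111111)·(110011000100100) mod 2 = 0+0+0+0+0+0+0+0+0+1+0+0+1+0+0 mod 2 = 0
Syndrome = 1110
Non-zero syndrome: error at position 7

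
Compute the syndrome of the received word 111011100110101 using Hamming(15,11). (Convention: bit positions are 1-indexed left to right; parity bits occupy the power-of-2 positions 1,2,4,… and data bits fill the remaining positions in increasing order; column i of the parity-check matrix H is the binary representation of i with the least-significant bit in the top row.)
Syndrome s = H · r^T (mod 2), r = 111011100110101:
  s[0] = (101010101010101)·(111011100110101) mod 2 = 1+0+1+0+1+0+1+0+0+0+1+0+1+0+1 mod 2 = 1
  s[1] = (011001100110011)·(111011100110101) mod 2 = 0+1+1+0+0+1+1+0+0+1+1+0+0+0+1 mod 2 = 1
  s[2] = (000111100001111)·(111011100110101) mod 2 = 0+0+0+0+1+1+1+0+0+0+0+0+1+0+1 mod 2 = 1
  s[3] = (000000011111111)·(111011100110101) mod 2 = 0+0+0+0+0+0+0+0+0+1+1+0+1+0+1 mod 2 = 0
Syndrome = 1110
Non-zero syndrome: error at position 7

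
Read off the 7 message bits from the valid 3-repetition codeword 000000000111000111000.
Split into 3-bit blocks: 000 000 000 111 000 111 000
Data = 0001010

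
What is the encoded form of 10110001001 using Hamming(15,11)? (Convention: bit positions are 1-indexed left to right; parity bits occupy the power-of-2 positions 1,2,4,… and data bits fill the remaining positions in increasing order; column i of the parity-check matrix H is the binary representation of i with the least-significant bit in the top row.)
Codeword c = d · G (mod 2), d = 10110001001:
  c[0] = d·G[:,0] = (10110001001)·(11011010101) mod 2 = 1+0+0+1+0+0+0+0+0+0+1 mod 2 = 1
  c[1] = d·G[:,1] = (10110001001)·(10110110011) mod 2 = 1+0+1+1+0+0+0+0+0+0+1 mod 2 = 0
  c[2] = d·G[:,2] = (10110001001)·(10000000000) mod 2 = 1+0+0+0+0+0+0+0+0+0+0 mod 2 = 1
  c[3] = d·G[:,3] = (10110001001)·(01110001111) mod 2 = 0+0+1+1+0+0+0+1+0+0+1 mod 2 = 0
  c[4] = d·G[:,4] = (10110001001)·(01000000000) mod 2 = 0+0+0+0+0+0+0+0+0+0+0 mod 2 = 0
  c[5] = d·G[:,5] = (10110001001)·(00100000000) mod 2 = 0+0+1+0+0+0+0+0+0+0+0 mod 2 = 1
  c[6] = d·G[:,6] = (10110001001)·(00010000000) mod 2 = 0+0+0+1+0+0+0+0+0+0+0 mod 2 = 1
  c[7] = d·G[:,7] = (10110001001)·(00001111111) mod 2 = 0+0+0+0+0+0+0+1+0+0+1 mod 2 = 0
  c[8] = d·G[:,8] = (10110001001)·(00001000000) mod 2 = 0+0+0+0+0+0+0+0+0+0+0 mod 2 = 0
  c[9] = d·G[:,9] = (10110001001)·(00000100000) mod 2 = 0+0+0+0+0+0+0+0+0+0+0 mod 2 = 0
  c[10] = d·G[:,10] = (10110001001)·(00000010000) mod 2 = 0+0+0+0+0+0+0+0+0+0+0 mod 2 = 0
  c[11] = d·G[:,11] = (10110001001)·(00000001000) mod 2 = 0+0+0+0+0+0+0+1+0+0+0 mod 2 = 1
  c[12] = d·G[:,12] = (10110001001)·(00000000100) mod 2 = 0+0+0+0+0+0+0+0+0+0+0 mod 2 = 0
  c[13] = d·G[:,13] = (10110001001)·(00000000010) mod 2 = 0+0+0+0+0+0+0+0+0+0+0 mod 2 = 0
  c[14] = d·G[:,14] = (10110001001)·(00000000001) mod 2 = 0+0+0+0+0+0+0+0+0+0+1 mod 2 = 1
Codeword = 101001100001001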